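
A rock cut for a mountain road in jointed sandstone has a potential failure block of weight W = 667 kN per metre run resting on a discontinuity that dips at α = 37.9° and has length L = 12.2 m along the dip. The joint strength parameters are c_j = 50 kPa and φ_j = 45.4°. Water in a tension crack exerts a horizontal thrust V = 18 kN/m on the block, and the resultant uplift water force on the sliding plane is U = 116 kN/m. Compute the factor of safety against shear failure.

FS = 2.39

Resolving the block weight along and normal to the plane and applying the Mohr–Coulomb strength on the joint:
N' = W cosα − U − V sinα = 667·cos37.9° − 116 − 18·sin37.9° = 399.3 kN/m
Driving force T = W sinα + V cosα = 667·sin37.9° + 18·cos37.9° = 423.9 kN/m
Resisting force R = c_j·L + N'·tanφ_j = 50·12.2 + 399.3·tan45.4° = 610.0 + 404.9 = 1014.9 kN/m
FS = R / T = 1014.9 / 423.9 = 2.394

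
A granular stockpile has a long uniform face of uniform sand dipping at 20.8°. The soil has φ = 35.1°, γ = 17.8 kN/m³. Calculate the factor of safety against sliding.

For a dry cohesionless infinite slope the factor of safety is FS = tanφ / tanβ.
FS = tan35.1° / tan20.8° = 0.7028 / 0.3799 = 1.850

FS = 1.85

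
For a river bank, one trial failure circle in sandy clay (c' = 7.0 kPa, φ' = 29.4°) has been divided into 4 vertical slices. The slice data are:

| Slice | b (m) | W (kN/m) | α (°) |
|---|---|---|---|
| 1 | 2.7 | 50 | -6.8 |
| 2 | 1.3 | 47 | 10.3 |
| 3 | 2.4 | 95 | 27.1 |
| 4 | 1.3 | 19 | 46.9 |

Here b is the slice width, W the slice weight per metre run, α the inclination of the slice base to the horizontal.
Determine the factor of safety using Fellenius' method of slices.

Ordinary method of slices: FS = Σ[c'·Δl_i + (W_i cosα_i)·tanφ'] / Σ W_i sinα_i, with Δl_i = b_i / cosα_i.
Slice 1: Δl = 2.7/cos(-6.8°) = 2.719 m; N'_1 = 50·cos(-6.8°) = 49.6; c'Δl = 19.03; W sinα = -5.9
Slice 2: Δl = 1.3/cos10.3° = 1.321 m; N'_2 = 47·cos10.3° = 46.2; c'Δl = 9.25; W sinα = 8.4
Slice 3: Δl = 2.4/cos27.1° = 2.696 m; N'_3 = 95·cos27.1° = 84.6; c'Δl = 18.87; W sinα = 43.3
Slice 4: Δl = 1.3/cos46.9° = 1.903 m; N'_4 = 19·cos46.9° = 13.0; c'Δl = 13.32; W sinα = 13.9
Σc'Δl = 60.5 kN/m; ΣN' = 193.4 kN/m; ΣW sinα = 59.6 kN/m
Resisting = 60.5 + 193.4·tan29.4° = 60.5 + 109.0 = 169.5 kN/m
FS = 169.5 / 59.6 = 2.842

FS = 2.84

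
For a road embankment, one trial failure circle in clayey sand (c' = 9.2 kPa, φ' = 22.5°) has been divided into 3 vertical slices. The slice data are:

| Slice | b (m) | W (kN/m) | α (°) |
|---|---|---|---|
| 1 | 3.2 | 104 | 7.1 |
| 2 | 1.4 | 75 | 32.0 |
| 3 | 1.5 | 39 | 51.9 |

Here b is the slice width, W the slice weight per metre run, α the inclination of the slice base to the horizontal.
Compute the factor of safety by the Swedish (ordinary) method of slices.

Ordinary method of slices: FS = Σ[c'·Δl_i + (W_i cosα_i)·tanφ'] / Σ W_i sinα_i, with Δl_i = b_i / cosα_i.
Slice 1: Δl = 3.2/cos7.1° = 3.225 m; N'_1 = 104·cos7.1° = 103.2; c'Δl = 29.67; W sinα = 12.9
Slice 2: Δl = 1.4/cos32.0° = 1.651 m; N'_2 = 75·cos32.0° = 63.6; c'Δl = 15.19; W sinα = 39.7
Slice 3: Δl = 1.5/cos51.9° = 2.431 m; N'_3 = 39·cos51.9° = 24.1; c'Δl = 22.36; W sinα = 30.7
Σc'Δl = 67.2 kN/m; ΣN' = 190.9 kN/m; ΣW sinα = 83.3 kN/m
Resisting = 67.2 + 190.9·tan22.5° = 67.2 + 79.1 = 146.3 kN/m
FS = 146.3 / 83.3 = 1.756

FS = 1.76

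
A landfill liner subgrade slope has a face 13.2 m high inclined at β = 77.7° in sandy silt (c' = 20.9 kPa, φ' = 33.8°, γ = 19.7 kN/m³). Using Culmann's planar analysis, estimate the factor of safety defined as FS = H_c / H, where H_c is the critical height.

H_c = (4c'/γ) · sinβ cosφ' / [1 − cos(β − φ')]
    = (4·20.9/19.7) · sin77.7°·cos33.8° / [1 − cos43.9°]
    = 4.244 · 0.8119 / 0.2794 = 12.33 m
FS = H_c / H = 12.33 / 13.2 = 0.934

FS = 0.93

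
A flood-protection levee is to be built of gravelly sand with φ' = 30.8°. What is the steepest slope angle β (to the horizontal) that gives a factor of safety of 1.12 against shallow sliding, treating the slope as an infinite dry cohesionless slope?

For an infinite dry cohesionless slope FS = tanφ'/tanβ, so tanβ = tanφ' / FS.
tanβ = tan30.8° / 1.12 = 0.5961 / 1.12 = 0.5322
β = arctan(0.5322) = 28.02°

β = 28.0°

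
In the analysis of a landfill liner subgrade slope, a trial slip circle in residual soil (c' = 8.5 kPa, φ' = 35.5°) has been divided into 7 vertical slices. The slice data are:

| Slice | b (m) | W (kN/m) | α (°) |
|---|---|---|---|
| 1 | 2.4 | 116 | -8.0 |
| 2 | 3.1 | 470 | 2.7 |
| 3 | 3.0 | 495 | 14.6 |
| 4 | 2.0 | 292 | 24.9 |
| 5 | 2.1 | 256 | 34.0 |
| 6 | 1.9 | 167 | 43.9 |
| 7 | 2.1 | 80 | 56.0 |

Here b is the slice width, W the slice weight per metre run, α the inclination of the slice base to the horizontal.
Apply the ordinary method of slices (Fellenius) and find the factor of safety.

FS = 2.39

Ordinary method of slices: FS = Σ[c'·Δl_i + (W_i cosα_i)·tanφ'] / Σ W_i sinα_i, with Δl_i = b_i / cosα_i.
Slice 1: Δl = 2.4/cos(-8.0°) = 2.424 m; N'_1 = 116·cos(-8.0°) = 114.9; c'Δl = 20.60; W sinα = -16.1
Slice 2: Δl = 3.1/cos2.7° = 3.103 m; N'_2 = 470·cos2.7° = 469.5; c'Δl = 26.38; W sinα = 22.1
Slice 3: Δl = 3.0/cos14.6° = 3.100 m; N'_3 = 495·cos14.6° = 479.0; c'Δl = 26.35; W sinα = 124.8
Slice 4: Δl = 2.0/cos24.9° = 2.205 m; N'_4 = 292·cos24.9° = 264.9; c'Δl = 18.74; W sinα = 122.9
Slice 5: Δl = 2.1/cos34.0° = 2.533 m; N'_5 = 256·cos34.0° = 212.2; c'Δl = 21.53; W sinα = 143.2
Slice 6: Δl = 1.9/cos43.9° = 2.637 m; N'_6 = 167·cos43.9° = 120.3; c'Δl = 22.41; W sinα = 115.8
Slice 7: Δl = 2.1/cos56.0° = 3.755 m; N'_7 = 80·cos56.0° = 44.7; c'Δl = 31.92; W sinα = 66.3
Σc'Δl = 167.9 kN/m; ΣN' = 1705.5 kN/m; ΣW sinα = 579.0 kN/m
Resisting = 167.9 + 1705.5·tan35.5° = 167.9 + 1216.5 = 1384.5 kN/m
FS = 1384.5 / 579.0 = 2.391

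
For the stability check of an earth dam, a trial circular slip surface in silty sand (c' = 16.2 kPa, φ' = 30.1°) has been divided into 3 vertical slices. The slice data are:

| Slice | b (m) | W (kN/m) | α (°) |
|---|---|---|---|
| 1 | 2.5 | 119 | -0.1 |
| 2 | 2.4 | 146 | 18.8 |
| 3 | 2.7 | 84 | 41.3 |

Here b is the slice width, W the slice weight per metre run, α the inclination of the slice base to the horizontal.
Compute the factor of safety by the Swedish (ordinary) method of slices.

Ordinary method of slices: FS = Σ[c'·Δl_i + (W_i cosα_i)·tanφ'] / Σ W_i sinα_i, with Δl_i = b_i / cosα_i.
Slice 1: Δl = 2.5/cos(-0.1°) = 2.500 m; N'_1 = 119·cos(-0.1°) = 119.0; c'Δl = 40.50; W sinα = -0.2
Slice 2: Δl = 2.4/cos18.8° = 2.535 m; N'_2 = 146·cos18.8° = 138.2; c'Δl = 41.07; W sinα = 47.1
Slice 3: Δl = 2.7/cos41.3° = 3.594 m; N'_3 = 84·cos41.3° = 63.1; c'Δl = 58.22; W sinα = 55.4
Σc'Δl = 139.8 kN/m; ΣN' = 320.3 kN/m; ΣW sinα = 102.3 kN/m
Resisting = 139.8 + 320.3·tan30.1° = 139.8 + 185.7 = 325.5 kN/m
FS = 325.5 / 102.3 = 3.182

FS = 3.18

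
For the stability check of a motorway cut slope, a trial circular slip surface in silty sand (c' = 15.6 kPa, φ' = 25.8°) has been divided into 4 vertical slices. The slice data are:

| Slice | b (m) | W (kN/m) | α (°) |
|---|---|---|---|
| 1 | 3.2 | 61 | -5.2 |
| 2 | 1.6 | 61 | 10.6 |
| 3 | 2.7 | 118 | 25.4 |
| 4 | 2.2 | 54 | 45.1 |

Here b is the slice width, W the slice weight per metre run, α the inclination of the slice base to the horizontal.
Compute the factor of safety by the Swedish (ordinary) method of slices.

Ordinary method of slices: FS = Σ[c'·Δl_i + (W_i cosα_i)·tanφ'] / Σ W_i sinα_i, with Δl_i = b_i / cosα_i.
Slice 1: Δl = 3.2/cos(-5.2°) = 3.213 m; N'_1 = 61·cos(-5.2°) = 60.7; c'Δl = 50.13; W sinα = -5.5
Slice 2: Δl = 1.6/cos10.6° = 1.628 m; N'_2 = 61·cos10.6° = 60.0; c'Δl = 25.39; W sinα = 11.2
Slice 3: Δl = 2.7/cos25.4° = 2.989 m; N'_3 = 118·cos25.4° = 106.6; c'Δl = 46.63; W sinα = 50.6
Slice 4: Δl = 2.2/cos45.1° = 3.117 m; N'_4 = 54·cos45.1° = 38.1; c'Δl = 48.62; W sinα = 38.3
Σc'Δl = 170.8 kN/m; ΣN' = 265.4 kN/m; ΣW sinα = 94.6 kN/m
Resisting = 170.8 + 265.4·tan25.8° = 170.8 + 128.3 = 299.1 kN/m
FS = 299.1 / 94.6 = 3.163

FS = 3.16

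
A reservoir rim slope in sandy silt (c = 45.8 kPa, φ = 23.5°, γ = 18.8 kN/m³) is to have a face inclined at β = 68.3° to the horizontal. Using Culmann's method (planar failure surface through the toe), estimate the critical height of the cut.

Culmann's analysis gives the critical failure plane at α_cr = (β + φ)/2 = (68.3 + 23.5)/2 = 45.9°, and the critical height
H_c = (4c/γ) · sinβ cosφ / [1 − cos(β − φ)]
    = (4·45.8/18.8) · sin68.3°·cos23.5° / [1 − cos(44.8°)]
    = 9.745 · 0.9291·0.9171 / [1 − 0.7096]
    = 9.745 · 0.8521 / 0.2904
    = 28.59 m

H_c = 28.59 m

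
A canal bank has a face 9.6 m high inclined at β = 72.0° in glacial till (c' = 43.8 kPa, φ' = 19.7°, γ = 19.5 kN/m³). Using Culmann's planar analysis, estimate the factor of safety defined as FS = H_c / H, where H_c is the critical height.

FS = 2.16

H_c = (4c'/γ) · sinβ cosφ' / [1 − cos(β − φ')]
    = (4·43.8/19.5) · sin72.0°·cos19.7° / [1 − cos52.3°]
    = 8.985 · 0.8954 / 0.3885 = 20.71 m
FS = H_c / H = 20.71 / 9.6 = 2.157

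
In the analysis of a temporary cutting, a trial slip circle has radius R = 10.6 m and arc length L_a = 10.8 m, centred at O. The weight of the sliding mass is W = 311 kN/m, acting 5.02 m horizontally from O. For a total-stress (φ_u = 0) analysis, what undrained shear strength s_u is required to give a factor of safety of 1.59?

s_u = 21.7 kPa

FS = s_u·L_a·R / (W·d), so s_u = FS·W·d / (L_a·R).
s_u = 1.59·311·5.02 / (10.80·10.6) = 2482.3 / 114.48 = 21.68 kPa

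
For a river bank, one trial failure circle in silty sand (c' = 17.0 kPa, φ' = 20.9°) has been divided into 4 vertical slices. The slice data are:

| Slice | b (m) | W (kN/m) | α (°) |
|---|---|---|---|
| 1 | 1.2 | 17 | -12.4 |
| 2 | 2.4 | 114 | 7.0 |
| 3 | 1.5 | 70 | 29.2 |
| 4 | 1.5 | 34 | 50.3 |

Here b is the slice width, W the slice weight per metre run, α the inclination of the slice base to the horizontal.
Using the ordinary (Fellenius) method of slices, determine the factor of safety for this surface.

Ordinary method of slices: FS = Σ[c'·Δl_i + (W_i cosα_i)·tanφ'] / Σ W_i sinα_i, with Δl_i = b_i / cosα_i.
Slice 1: Δl = 1.2/cos(-12.4°) = 1.229 m; N'_1 = 17·cos(-12.4°) = 16.6; c'Δl = 20.89; W sinα = -3.7
Slice 2: Δl = 2.4/cos7.0° = 2.418 m; N'_2 = 114·cos7.0° = 113.2; c'Δl = 41.11; W sinα = 13.9
Slice 3: Δl = 1.5/cos29.2° = 1.718 m; N'_3 = 70·cos29.2° = 61.1; c'Δl = 29.21; W sinα = 34.2
Slice 4: Δl = 1.5/cos50.3° = 2.348 m; N'_4 = 34·cos50.3° = 21.7; c'Δl = 39.92; W sinα = 26.2
Σc'Δl = 131.1 kN/m; ΣN' = 212.6 kN/m; ΣW sinα = 70.6 kN/m
Resisting = 131.1 + 212.6·tan20.9° = 131.1 + 81.2 = 212.3 kN/m
FS = 212.3 / 70.6 = 3.009

FS = 3.01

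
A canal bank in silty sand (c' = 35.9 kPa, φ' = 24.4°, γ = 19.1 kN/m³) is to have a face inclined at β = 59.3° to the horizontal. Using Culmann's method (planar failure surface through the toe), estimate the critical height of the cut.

H_c = 32.73 m

Culmann's analysis gives the critical failure plane at α_cr = (β + φ')/2 = (59.3 + 24.4)/2 = 41.8°, and the critical height
H_c = (4c'/γ) · sinβ cosφ' / [1 − cos(β − φ')]
    = (4·35.9/19.1) · sin59.3°·cos24.4° / [1 − cos(34.9°)]
    = 7.518 · 0.8599·0.9107 / [1 − 0.8202]
    = 7.518 · 0.7831 / 0.1798
    = 32.73 m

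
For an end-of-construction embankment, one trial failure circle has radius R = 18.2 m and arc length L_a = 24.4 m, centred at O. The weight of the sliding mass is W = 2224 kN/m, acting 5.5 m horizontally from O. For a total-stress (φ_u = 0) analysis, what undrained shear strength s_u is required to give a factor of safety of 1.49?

FS = s_u·L_a·R / (W·d), so s_u = FS·W·d / (L_a·R).
s_u = 1.49·2224·5.5 / (24.40·18.2) = 18225.7 / 444.08 = 41.04 kPa

s_u = 41.0 kPa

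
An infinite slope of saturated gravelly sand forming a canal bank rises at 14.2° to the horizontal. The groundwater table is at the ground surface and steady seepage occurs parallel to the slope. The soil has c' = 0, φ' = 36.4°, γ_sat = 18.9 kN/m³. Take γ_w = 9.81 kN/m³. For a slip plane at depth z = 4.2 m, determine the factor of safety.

FS = 1.40

With seepage parallel to the slope and the water table at the surface, the effective normal stress on the slip plane uses the buoyant unit weight γ' = γ_sat − γ_w while the driving shear stress uses γ_sat:
FS = [c' + γ' z cos²β tanφ'] / [γ_sat z sinβ cosβ]
(For c' = 0 this reduces to FS = (γ'/γ_sat)·tanφ'/tanβ.)
γ' = 18.9 − 9.81 = 9.09 kN/m³
Numerator = 0.0 + 9.09·4.2·cos²14.2°·tan36.4° = 0.0 + 9.09·4.2·0.9398·0.7373 = 26.453 kPa
Denominator = 18.9·4.2·sin14.2°·cos14.2° = 18.9·4.2·0.2453·0.9694 = 18.878 kPa
FS = 26.453 / 18.878 = 1.401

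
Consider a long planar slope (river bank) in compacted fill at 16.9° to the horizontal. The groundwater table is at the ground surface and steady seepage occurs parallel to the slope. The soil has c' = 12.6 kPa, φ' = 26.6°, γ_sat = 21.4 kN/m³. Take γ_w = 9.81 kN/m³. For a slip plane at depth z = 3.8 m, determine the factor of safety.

With seepage parallel to the slope and the water table at the surface, the effective normal stress on the slip plane uses the buoyant unit weight γ' = γ_sat − γ_w while the driving shear stress uses γ_sat:
FS = [c' + γ' z cos²β tanφ'] / [γ_sat z sinβ cosβ]
γ' = 21.4 − 9.81 = 11.59 kN/m³
Numerator = 12.6 + 11.59·3.8·cos²16.9°·tan26.6° = 12.6 + 11.59·3.8·0.9155·0.5008 = 32.791 kPa
Denominator = 21.4·3.8·sin16.9°·cos16.9° = 21.4·3.8·0.2907·0.9568 = 22.619 kPa
FS = 32.791 / 22.619 = 1.450

FS = 1.45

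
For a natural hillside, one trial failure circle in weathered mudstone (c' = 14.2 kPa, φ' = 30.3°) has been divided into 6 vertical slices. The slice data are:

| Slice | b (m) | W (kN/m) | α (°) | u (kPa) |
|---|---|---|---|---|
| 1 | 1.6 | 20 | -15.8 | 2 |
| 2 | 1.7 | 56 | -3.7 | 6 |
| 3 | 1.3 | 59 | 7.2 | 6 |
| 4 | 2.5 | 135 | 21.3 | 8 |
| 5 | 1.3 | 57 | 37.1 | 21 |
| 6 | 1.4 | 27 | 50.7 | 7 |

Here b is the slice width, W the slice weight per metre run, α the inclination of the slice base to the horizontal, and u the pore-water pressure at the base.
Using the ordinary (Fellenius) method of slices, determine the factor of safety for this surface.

FS = 2.86

Ordinary method of slices: FS = Σ[c'·Δl_i + (W_i cosα_i − u_i·Δl_i)·tanφ'] / Σ W_i sinα_i, with Δl_i = b_i / cosα_i.
Slice 1: Δl = 1.6/cos(-15.8°) = 1.663 m; N'_1 = 20·cos(-15.8°) − 2·1.663 = 15.9; c'Δl = 23.61; W sinα = -5.4
Slice 2: Δl = 1.7/cos(-3.7°) = 1.704 m; N'_2 = 56·cos(-3.7°) − 6·1.704 = 45.7; c'Δl = 24.19; W sinα = -3.6
Slice 3: Δl = 1.3/cos7.2° = 1.310 m; N'_3 = 59·cos7.2° − 6·1.310 = 50.7; c'Δl = 18.61; W sinα = 7.4
Slice 4: Δl = 2.5/cos21.3° = 2.683 m; N'_4 = 135·cos21.3° − 8·2.683 = 104.3; c'Δl = 38.10; W sinα = 49.0
Slice 5: Δl = 1.3/cos37.1° = 1.630 m; N'_5 = 57·cos37.1° − 21·1.630 = 11.2; c'Δl = 23.14; W sinα = 34.4
Slice 6: Δl = 1.4/cos50.7° = 2.210 m; N'_6 = 27·cos50.7° − 7·2.210 = 1.6; c'Δl = 31.39; W sinα = 20.9
Σc'Δl = 159.0 kN/m; ΣN' = 229.4 kN/m; ΣW sinα = 102.7 kN/m
Resisting = 159.0 + 229.4·tan30.3° = 159.0 + 134.1 = 293.1 kN/m
FS = 293.1 / 102.7 = 2.855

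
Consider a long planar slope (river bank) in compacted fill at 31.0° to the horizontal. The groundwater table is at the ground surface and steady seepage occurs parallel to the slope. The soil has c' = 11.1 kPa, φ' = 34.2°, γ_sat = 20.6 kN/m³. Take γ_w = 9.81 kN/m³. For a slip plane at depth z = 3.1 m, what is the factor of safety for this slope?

FS = 0.99

With seepage parallel to the slope and the water table at the surface, the effective normal stress on the slip plane uses the buoyant unit weight γ' = γ_sat − γ_w while the driving shear stress uses γ_sat:
FS = [c' + γ' z cos²β tanφ'] / [γ_sat z sinβ cosβ]
γ' = 20.6 − 9.81 = 10.79 kN/m³
Numerator = 11.1 + 10.79·3.1·cos²31.0°·tan34.2° = 11.1 + 10.79·3.1·0.7347·0.6796 = 27.802 kPa
Denominator = 20.6·3.1·sin31.0°·cos31.0° = 20.6·3.1·0.5150·0.8572 = 28.193 kPa
FS = 27.802 / 28.193 = 0.986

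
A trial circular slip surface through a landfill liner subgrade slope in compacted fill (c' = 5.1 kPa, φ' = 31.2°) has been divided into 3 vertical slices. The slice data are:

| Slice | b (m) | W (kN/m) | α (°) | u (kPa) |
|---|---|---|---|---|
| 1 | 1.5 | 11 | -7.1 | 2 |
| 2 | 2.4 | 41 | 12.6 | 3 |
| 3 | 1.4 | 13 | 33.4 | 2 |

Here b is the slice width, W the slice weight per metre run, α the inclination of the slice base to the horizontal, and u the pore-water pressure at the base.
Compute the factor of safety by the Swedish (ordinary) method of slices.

Ordinary method of slices: FS = Σ[c'·Δl_i + (W_i cosα_i − u_i·Δl_i)·tanφ'] / Σ W_i sinα_i, with Δl_i = b_i / cosα_i.
Slice 1: Δl = 1.5/cos(-7.1°) = 1.512 m; N'_1 = 11·cos(-7.1°) − 2·1.512 = 7.9; c'Δl = 7.71; W sinα = -1.4
Slice 2: Δl = 2.4/cos12.6° = 2.459 m; N'_2 = 41·cos12.6° − 3·2.459 = 32.6; c'Δl = 12.54; W sinα = 8.9
Slice 3: Δl = 1.4/cos33.4° = 1.677 m; N'_3 = 13·cos33.4° − 2·1.677 = 7.5; c'Δl = 8.55; W sinα = 7.2
Σc'Δl = 28.8 kN/m; ΣN' = 48.0 kN/m; ΣW sinα = 14.7 kN/m
Resisting = 28.8 + 48.0·tan31.2° = 28.8 + 29.1 = 57.9 kN/m
FS = 57.9 / 14.7 = 3.927

FS = 3.93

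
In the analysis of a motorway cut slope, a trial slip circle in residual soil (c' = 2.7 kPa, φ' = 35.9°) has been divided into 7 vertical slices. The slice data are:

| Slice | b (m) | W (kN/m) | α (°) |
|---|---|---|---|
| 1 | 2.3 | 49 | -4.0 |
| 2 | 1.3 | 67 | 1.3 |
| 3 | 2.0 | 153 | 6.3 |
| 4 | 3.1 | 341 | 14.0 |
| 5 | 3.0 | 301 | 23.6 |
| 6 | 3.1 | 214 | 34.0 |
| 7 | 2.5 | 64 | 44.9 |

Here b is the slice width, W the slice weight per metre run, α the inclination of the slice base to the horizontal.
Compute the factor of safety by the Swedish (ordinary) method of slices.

FS = 2.21

Ordinary method of slices: FS = Σ[c'·Δl_i + (W_i cosα_i)·tanφ'] / Σ W_i sinα_i, with Δl_i = b_i / cosα_i.
Slice 1: Δl = 2.3/cos(-4.0°) = 2.306 m; N'_1 = 49·cos(-4.0°) = 48.9; c'Δl = 6.23; W sinα = -3.4
Slice 2: Δl = 1.3/cos1.3° = 1.300 m; N'_2 = 67·cos1.3° = 67.0; c'Δl = 3.51; W sinα = 1.5
Slice 3: Δl = 2.0/cos6.3° = 2.012 m; N'_3 = 153·cos6.3° = 152.1; c'Δl = 5.43; W sinα = 16.8
Slice 4: Δl = 3.1/cos14.0° = 3.195 m; N'_4 = 341·cos14.0° = 330.9; c'Δl = 8.63; W sinα = 82.5
Slice 5: Δl = 3.0/cos23.6° = 3.274 m; N'_5 = 301·cos23.6° = 275.8; c'Δl = 8.84; W sinα = 120.5
Slice 6: Δl = 3.1/cos34.0° = 3.739 m; N'_6 = 214·cos34.0° = 177.4; c'Δl = 10.10; W sinα = 119.7
Slice 7: Δl = 2.5/cos44.9° = 3.529 m; N'_7 = 64·cos44.9° = 45.3; c'Δl = 9.53; W sinα = 45.2
Σc'Δl = 52.3 kN/m; ΣN' = 1097.4 kN/m; ΣW sinα = 382.7 kN/m
Resisting = 52.3 + 1097.4·tan35.9° = 52.3 + 794.4 = 846.6 kN/m
FS = 846.6 / 382.7 = 2.212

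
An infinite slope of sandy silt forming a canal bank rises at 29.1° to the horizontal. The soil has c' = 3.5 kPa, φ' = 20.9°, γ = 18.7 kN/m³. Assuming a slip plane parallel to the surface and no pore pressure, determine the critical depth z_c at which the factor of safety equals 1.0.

Setting FS = 1.00 in FS = [c' + γz cos²β tanφ'] / [γz sinβ cosβ] and solving for z:
z = c' / [γ cosβ (FS·sinβ − cosβ·tanφ')]
  = 3.5 / [18.7·cos29.1°·(1.00·sin29.1° − cos29.1°·tan20.9°)]
  = 3.5 / [18.7·0.8738·(1.00·0.4863 − 0.8738·0.3819)]
  = 3.5 / 2.4946 = 1.403 m

z_c = 1.40 m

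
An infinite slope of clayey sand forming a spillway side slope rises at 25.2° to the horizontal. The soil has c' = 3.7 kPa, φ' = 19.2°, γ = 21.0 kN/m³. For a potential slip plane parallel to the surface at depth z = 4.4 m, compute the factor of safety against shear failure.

FS = 0.84

For an infinite slope with a slip plane parallel to the surface (no pore pressure): FS = [c' + γz cos²β tanφ'] / [γz sinβ cosβ].
γz = 21.0·4.4 = 92.40 kN/m²
Numerator = 3.7 + 92.40·cos²25.2°·tan19.2° = 3.7 + 92.40·0.8187·0.3482 = 30.044 kPa
Denominator = 92.40·sin25.2°·cos25.2° = 92.40·0.4258·0.9048 = 35.598 kPa
FS = 30.044 / 35.598 = 0.844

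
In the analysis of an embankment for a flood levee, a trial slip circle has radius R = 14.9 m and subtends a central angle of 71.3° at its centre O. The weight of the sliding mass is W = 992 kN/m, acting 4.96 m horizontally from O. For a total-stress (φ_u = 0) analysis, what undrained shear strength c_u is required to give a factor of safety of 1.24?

c_u = 22.1 kPa

FS = c_u·L_a·R / (W·d), so c_u = FS·W·d / (L_a·R).
Arc length L_a = R·θ = 14.9·(71.3°·π/180) = 14.9·1.2444 = 18.54 m
c_u = 1.24·992·4.96 / (18.54·14.9) = 6101.2 / 276.27 = 22.08 kPa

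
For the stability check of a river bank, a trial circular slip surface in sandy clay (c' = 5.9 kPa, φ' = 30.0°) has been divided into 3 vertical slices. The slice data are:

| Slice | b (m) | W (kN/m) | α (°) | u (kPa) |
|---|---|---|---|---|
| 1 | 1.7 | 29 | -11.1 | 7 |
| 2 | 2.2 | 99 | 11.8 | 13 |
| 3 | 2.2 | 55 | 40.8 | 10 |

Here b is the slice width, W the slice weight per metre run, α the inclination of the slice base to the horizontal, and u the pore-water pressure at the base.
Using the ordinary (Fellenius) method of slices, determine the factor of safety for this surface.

Ordinary method of slices: FS = Σ[c'·Δl_i + (W_i cosα_i − u_i·Δl_i)·tanφ'] / Σ W_i sinα_i, with Δl_i = b_i / cosα_i.
Slice 1: Δl = 1.7/cos(-11.1°) = 1.732 m; N'_1 = 29·cos(-11.1°) − 7·1.732 = 16.3; c'Δl = 10.22; W sinα = -5.6
Slice 2: Δl = 2.2/cos11.8° = 2.247 m; N'_2 = 99·cos11.8° − 13·2.247 = 67.7; c'Δl = 13.26; W sinα = 20.2
Slice 3: Δl = 2.2/cos40.8° = 2.906 m; N'_3 = 55·cos40.8° − 10·2.906 = 12.6; c'Δl = 17.15; W sinα = 35.9
Σc'Δl = 40.6 kN/m; ΣN' = 96.6 kN/m; ΣW sinα = 50.6 kN/m
Resisting = 40.6 + 96.6·tan30.0° = 40.6 + 55.8 = 96.4 kN/m
FS = 96.4 / 50.6 = 1.905

FS = 1.91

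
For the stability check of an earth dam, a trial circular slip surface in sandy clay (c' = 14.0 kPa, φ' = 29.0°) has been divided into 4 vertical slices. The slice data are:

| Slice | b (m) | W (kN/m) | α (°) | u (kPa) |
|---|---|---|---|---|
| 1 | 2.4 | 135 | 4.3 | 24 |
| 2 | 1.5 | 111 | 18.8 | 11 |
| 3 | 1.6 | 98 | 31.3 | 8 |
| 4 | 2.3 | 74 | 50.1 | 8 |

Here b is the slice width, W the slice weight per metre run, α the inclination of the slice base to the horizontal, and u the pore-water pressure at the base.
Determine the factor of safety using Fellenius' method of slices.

FS = 1.77

Ordinary method of slices: FS = Σ[c'·Δl_i + (W_i cosα_i − u_i·Δl_i)·tanφ'] / Σ W_i sinα_i, with Δl_i = b_i / cosα_i.
Slice 1: Δl = 2.4/cos4.3° = 2.407 m; N'_1 = 135·cos4.3° − 24·2.407 = 76.9; c'Δl = 33.69; W sinα = 10.1
Slice 2: Δl = 1.5/cos18.8° = 1.585 m; N'_2 = 111·cos18.8° − 11·1.585 = 87.6; c'Δl = 22.18; W sinα = 35.8
Slice 3: Δl = 1.6/cos31.3° = 1.873 m; N'_3 = 98·cos31.3° − 8·1.873 = 68.8; c'Δl = 26.22; W sinα = 50.9
Slice 4: Δl = 2.3/cos50.1° = 3.586 m; N'_4 = 74·cos50.1° − 8·3.586 = 18.8; c'Δl = 50.20; W sinα = 56.8
Σc'Δl = 132.3 kN/m; ΣN' = 252.0 kN/m; ΣW sinα = 153.6 kN/m
Resisting = 132.3 + 252.0·tan29.0° = 132.3 + 139.7 = 272.0 kN/m
FS = 272.0 / 153.6 = 1.771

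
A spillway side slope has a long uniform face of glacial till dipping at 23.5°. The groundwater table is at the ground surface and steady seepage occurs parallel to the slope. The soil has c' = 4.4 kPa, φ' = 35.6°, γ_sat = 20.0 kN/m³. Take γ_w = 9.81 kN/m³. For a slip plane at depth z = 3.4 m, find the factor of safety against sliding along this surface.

FS = 1.02

With seepage parallel to the slope and the water table at the surface, the effective normal stress on the slip plane uses the buoyant unit weight γ' = γ_sat − γ_w while the driving shear stress uses γ_sat:
FS = [c' + γ' z cos²β tanφ'] / [γ_sat z sinβ cosβ]
γ' = 20.0 − 9.81 = 10.19 kN/m³
Numerator = 4.4 + 10.19·3.4·cos²23.5°·tan35.6° = 4.4 + 10.19·3.4·0.8410·0.7159 = 25.260 kPa
Denominator = 20.0·3.4·sin23.5°·cos23.5° = 20.0·3.4·0.3987·0.9171 = 24.866 kPa
FS = 25.260 / 24.866 = 1.016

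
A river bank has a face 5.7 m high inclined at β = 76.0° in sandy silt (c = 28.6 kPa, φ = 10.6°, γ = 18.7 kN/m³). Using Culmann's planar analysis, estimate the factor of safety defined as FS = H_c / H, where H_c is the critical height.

H_c = (4c/γ) · sinβ cosφ / [1 − cos(β − φ)]
    = (4·28.6/18.7) · sin76.0°·cos10.6° / [1 − cos65.4°]
    = 6.118 · 0.9537 / 0.5837 = 10.00 m
FS = H_c / H = 10.00 / 5.7 = 1.754

FS = 1.75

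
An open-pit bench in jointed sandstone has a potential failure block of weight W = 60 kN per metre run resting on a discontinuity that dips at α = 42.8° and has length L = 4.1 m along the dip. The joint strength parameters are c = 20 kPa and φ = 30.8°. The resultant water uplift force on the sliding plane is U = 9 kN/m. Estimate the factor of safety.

Resolving the block weight along and normal to the plane and applying the Mohr–Coulomb strength on the joint:
N' = W cosα − U = 60·cos42.8° − 9 = 35.0 kN/m
Driving force T = W sinα = 60·sin42.8° = 40.8 kN/m
Resisting force R = c·L + N'·tanφ = 20·4.1 + 35.0·tan30.8° = 82.0 + 20.9 = 102.9 kN/m
FS = R / T = 102.9 / 40.8 = 2.524

FS = 2.52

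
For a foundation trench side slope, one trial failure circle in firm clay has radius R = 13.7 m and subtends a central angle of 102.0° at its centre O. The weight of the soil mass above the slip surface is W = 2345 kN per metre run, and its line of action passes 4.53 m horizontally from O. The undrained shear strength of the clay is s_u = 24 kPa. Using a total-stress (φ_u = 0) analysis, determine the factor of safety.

FS = 0.75

Taking moments about the centre O, the resisting moment is provided by the undrained shear strength acting along the arc:
Arc length L_a = R·θ = 13.7·(102.0°·π/180) = 13.7·1.7802 = 24.39 m
M_R = s_u·L_a·R = 24·24.39·13.7 = 8019.2 kN·m/m
M_D = W·d = 2345·4.53 = 10622.9 kN·m/m
FS = M_R / M_D = 8019.2 / 10622.9 = 0.755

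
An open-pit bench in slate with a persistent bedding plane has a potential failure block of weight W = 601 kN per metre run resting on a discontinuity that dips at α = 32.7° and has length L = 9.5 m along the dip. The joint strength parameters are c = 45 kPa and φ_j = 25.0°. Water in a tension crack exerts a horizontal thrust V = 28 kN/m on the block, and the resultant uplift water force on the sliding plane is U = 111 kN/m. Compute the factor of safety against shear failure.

FS = 1.74

Resolving the block weight along and normal to the plane and applying the Mohr–Coulomb strength on the joint:
N' = W cosα − U − V sinα = 601·cos32.7° − 111 − 28·sin32.7° = 379.6 kN/m
Driving force T = W sinα + V cosα = 601·sin32.7° + 28·cos32.7° = 348.2 kN/m
Resisting force R = c·L + N'·tanφ_j = 45·9.5 + 379.6·tan25.0° = 427.5 + 177.0 = 604.5 kN/m
FS = R / T = 604.5 / 348.2 = 1.736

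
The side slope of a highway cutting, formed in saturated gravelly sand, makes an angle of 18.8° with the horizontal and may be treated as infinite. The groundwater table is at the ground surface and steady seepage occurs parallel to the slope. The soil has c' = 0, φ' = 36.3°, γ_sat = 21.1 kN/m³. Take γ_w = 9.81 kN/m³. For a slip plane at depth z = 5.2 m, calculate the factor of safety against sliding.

FS = 1.15

With seepage parallel to the slope and the water table at the surface, the effective normal stress on the slip plane uses the buoyant unit weight γ' = γ_sat − γ_w while the driving shear stress uses γ_sat:
FS = [c' + γ' z cos²β tanφ'] / [γ_sat z sinβ cosβ]
(For c' = 0 this reduces to FS = (γ'/γ_sat)·tanφ'/tanβ.)
γ' = 21.1 − 9.81 = 11.29 kN/m³
Numerator = 0.0 + 11.29·5.2·cos²18.8°·tan36.3° = 0.0 + 11.29·5.2·0.8961·0.7346 = 38.647 kPa
Denominator = 21.1·5.2·sin18.8°·cos18.8° = 21.1·5.2·0.3223·0.9466 = 33.473 kPa
FS = 38.647 / 33.473 = 1.155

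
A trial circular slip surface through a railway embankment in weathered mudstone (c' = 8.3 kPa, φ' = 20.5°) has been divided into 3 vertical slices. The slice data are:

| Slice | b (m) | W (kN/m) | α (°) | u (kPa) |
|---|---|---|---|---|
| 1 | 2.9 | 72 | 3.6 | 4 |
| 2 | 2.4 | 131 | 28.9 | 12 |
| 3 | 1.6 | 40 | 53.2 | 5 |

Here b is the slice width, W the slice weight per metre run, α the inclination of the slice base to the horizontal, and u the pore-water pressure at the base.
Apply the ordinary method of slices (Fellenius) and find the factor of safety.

Ordinary method of slices: FS = Σ[c'·Δl_i + (W_i cosα_i − u_i·Δl_i)·tanφ'] / Σ W_i sinα_i, with Δl_i = b_i / cosα_i.
Slice 1: Δl = 2.9/cos3.6° = 2.906 m; N'_1 = 72·cos3.6° − 4·2.906 = 60.2; c'Δl = 24.12; W sinα = 4.5
Slice 2: Δl = 2.4/cos28.9° = 2.741 m; N'_2 = 131·cos28.9° − 12·2.741 = 81.8; c'Δl = 22.75; W sinα = 63.3
Slice 3: Δl = 1.6/cos53.2° = 2.671 m; N'_3 = 40·cos53.2° − 5·2.671 = 10.6; c'Δl = 22.17; W sinα = 32.0
Σc'Δl = 69.0 kN/m; ΣN' = 152.6 kN/m; ΣW sinα = 99.9 kN/m
Resisting = 69.0 + 152.6·tan20.5° = 69.0 + 57.1 = 126.1 kN/m
FS = 126.1 / 99.9 = 1.263

FS = 1.26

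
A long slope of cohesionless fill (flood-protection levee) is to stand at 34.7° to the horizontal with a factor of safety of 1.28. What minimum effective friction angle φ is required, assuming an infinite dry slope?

φ = 41.6°

FS = tanφ/tanβ ⇒ tanφ = FS · tanβ = 1.28 · tan34.7° = 0.8863
φ = arctan(0.8863) = 41.55°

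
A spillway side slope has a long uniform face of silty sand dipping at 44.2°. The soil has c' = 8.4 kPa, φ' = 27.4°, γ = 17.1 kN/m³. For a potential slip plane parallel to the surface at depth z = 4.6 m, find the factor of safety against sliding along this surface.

FS = 0.75

For an infinite slope with a slip plane parallel to the surface (no pore pressure): FS = [c' + γz cos²β tanφ'] / [γz sinβ cosβ].
γz = 17.1·4.6 = 78.66 kN/m²
Numerator = 8.4 + 78.66·cos²44.2°·tan27.4° = 8.4 + 78.66·0.5140·0.5184 = 29.356 kPa
Denominator = 78.66·sin44.2°·cos44.2° = 78.66·0.6972·0.7169 = 39.315 kPa
FS = 29.356 / 39.315 = 0.747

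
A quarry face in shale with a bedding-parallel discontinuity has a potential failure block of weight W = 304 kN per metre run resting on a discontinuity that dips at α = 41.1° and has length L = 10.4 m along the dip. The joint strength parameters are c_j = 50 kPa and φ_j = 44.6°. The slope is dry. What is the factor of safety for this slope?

Resolving the block weight along and normal to the plane and applying the Mohr–Coulomb strength on the joint:
N' = W cosα = 304·cos41.1° = 229.1 kN/m
Driving force T = W sinα = 304·sin41.1° = 199.8 kN/m
Resisting force R = c_j·L + N'·tanφ_j = 50·10.4 + 229.1·tan44.6° = 520.0 + 225.9 = 745.9 kN/m
FS = R / T = 745.9 / 199.8 = 3.732

FS = 3.73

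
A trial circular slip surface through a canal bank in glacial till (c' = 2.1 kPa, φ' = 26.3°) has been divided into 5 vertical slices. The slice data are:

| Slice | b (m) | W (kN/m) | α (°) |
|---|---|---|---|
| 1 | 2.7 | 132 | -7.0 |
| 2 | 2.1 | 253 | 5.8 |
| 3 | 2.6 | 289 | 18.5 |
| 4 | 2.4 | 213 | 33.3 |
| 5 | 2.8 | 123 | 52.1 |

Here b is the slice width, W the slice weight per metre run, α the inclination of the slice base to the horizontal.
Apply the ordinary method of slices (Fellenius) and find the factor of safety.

FS = 1.53

Ordinary method of slices: FS = Σ[c'·Δl_i + (W_i cosα_i)·tanφ'] / Σ W_i sinα_i, with Δl_i = b_i / cosα_i.
Slice 1: Δl = 2.7/cos(-7.0°) = 2.720 m; N'_1 = 132·cos(-7.0°) = 131.0; c'Δl = 5.71; W sinα = -16.1
Slice 2: Δl = 2.1/cos5.8° = 2.111 m; N'_2 = 253·cos5.8° = 251.7; c'Δl = 4.43; W sinα = 25.6
Slice 3: Δl = 2.6/cos18.5° = 2.742 m; N'_3 = 289·cos18.5° = 274.1; c'Δl = 5.76; W sinα = 91.7
Slice 4: Δl = 2.4/cos33.3° = 2.871 m; N'_4 = 213·cos33.3° = 178.0; c'Δl = 6.03; W sinα = 116.9
Slice 5: Δl = 2.8/cos52.1° = 4.558 m; N'_5 = 123·cos52.1° = 75.6; c'Δl = 9.57; W sinα = 97.1
Σc'Δl = 31.5 kN/m; ΣN' = 910.4 kN/m; ΣW sinα = 315.2 kN/m
Resisting = 31.5 + 910.4·tan26.3° = 31.5 + 449.9 = 481.4 kN/m
FS = 481.4 / 315.2 = 1.527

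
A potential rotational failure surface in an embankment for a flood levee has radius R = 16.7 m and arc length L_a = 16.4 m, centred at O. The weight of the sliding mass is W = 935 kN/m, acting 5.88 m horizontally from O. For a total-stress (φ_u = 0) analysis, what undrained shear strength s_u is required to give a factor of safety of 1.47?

s_u = 29.5 kPa

FS = s_u·L_a·R / (W·d), so s_u = FS·W·d / (L_a·R).
s_u = 1.47·935·5.88 / (16.40·16.7) = 8081.8 / 273.88 = 29.51 kPa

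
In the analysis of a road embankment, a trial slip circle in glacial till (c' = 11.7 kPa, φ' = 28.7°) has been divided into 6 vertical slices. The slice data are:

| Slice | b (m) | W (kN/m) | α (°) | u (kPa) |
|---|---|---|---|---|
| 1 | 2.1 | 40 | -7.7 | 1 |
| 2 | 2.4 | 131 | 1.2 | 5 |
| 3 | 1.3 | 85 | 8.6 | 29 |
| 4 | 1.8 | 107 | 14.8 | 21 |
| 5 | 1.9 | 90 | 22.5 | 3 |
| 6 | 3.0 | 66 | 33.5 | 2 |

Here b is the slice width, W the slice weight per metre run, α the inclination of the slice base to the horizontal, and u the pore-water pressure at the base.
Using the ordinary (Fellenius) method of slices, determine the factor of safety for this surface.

Ordinary method of slices: FS = Σ[c'·Δl_i + (W_i cosα_i − u_i·Δl_i)·tanφ'] / Σ W_i sinα_i, with Δl_i = b_i / cosα_i.
Slice 1: Δl = 2.1/cos(-7.7°) = 2.119 m; N'_1 = 40·cos(-7.7°) − 1·2.119 = 37.5; c'Δl = 24.79; W sinα = -5.4
Slice 2: Δl = 2.4/cos1.2° = 2.401 m; N'_2 = 131·cos1.2° − 5·2.401 = 119.0; c'Δl = 28.09; W sinα = 2.7
Slice 3: Δl = 1.3/cos8.6° = 1.315 m; N'_3 = 85·cos8.6° − 29·1.315 = 45.9; c'Δl = 15.38; W sinα = 12.7
Slice 4: Δl = 1.8/cos14.8° = 1.862 m; N'_4 = 107·cos14.8° − 21·1.862 = 64.4; c'Δl = 21.78; W sinα = 27.3
Slice 5: Δl = 1.9/cos22.5° = 2.057 m; N'_5 = 90·cos22.5° − 3·2.057 = 77.0; c'Δl = 24.06; W sinα = 34.4
Slice 6: Δl = 3.0/cos33.5° = 3.598 m; N'_6 = 66·cos33.5° − 2·3.598 = 47.8; c'Δl = 42.09; W sinα = 36.4
Σc'Δl = 156.2 kN/m; ΣN' = 391.6 kN/m; ΣW sinα = 108.3 kN/m
Resisting = 156.2 + 391.6·tan28.7° = 156.2 + 214.4 = 370.6 kN/m
FS = 370.6 / 108.3 = 3.422

FS = 3.42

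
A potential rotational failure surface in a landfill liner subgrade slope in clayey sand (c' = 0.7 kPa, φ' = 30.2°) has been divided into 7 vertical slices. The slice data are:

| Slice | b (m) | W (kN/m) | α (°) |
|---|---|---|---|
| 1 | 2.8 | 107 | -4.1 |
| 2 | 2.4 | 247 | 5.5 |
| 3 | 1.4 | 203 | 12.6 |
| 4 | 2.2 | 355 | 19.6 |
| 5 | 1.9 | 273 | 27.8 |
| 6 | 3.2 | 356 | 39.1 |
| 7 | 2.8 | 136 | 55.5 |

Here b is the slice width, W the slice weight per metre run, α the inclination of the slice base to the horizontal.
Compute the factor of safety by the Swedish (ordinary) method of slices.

Ordinary method of slices: FS = Σ[c'·Δl_i + (W_i cosα_i)·tanφ'] / Σ W_i sinα_i, with Δl_i = b_i / cosα_i.
Slice 1: Δl = 2.8/cos(-4.1°) = 2.807 m; N'_1 = 107·cos(-4.1°) = 106.7; c'Δl = 1.97; W sinα = -7.7
Slice 2: Δl = 2.4/cos5.5° = 2.411 m; N'_2 = 247·cos5.5° = 245.9; c'Δl = 1.69; W sinα = 23.7
Slice 3: Δl = 1.4/cos12.6° = 1.435 m; N'_3 = 203·cos12.6° = 198.1; c'Δl = 1.00; W sinα = 44.3
Slice 4: Δl = 2.2/cos19.6° = 2.335 m; N'_4 = 355·cos19.6° = 334.4; c'Δl = 1.63; W sinα = 119.1
Slice 5: Δl = 1.9/cos27.8° = 2.148 m; N'_5 = 273·cos27.8° = 241.5; c'Δl = 1.50; W sinα = 127.3
Slice 6: Δl = 3.2/cos39.1° = 4.123 m; N'_6 = 356·cos39.1° = 276.3; c'Δl = 2.89; W sinα = 224.5
Slice 7: Δl = 2.8/cos55.5° = 4.943 m; N'_7 = 136·cos55.5° = 77.0; c'Δl = 3.46; W sinα = 112.1
Σc'Δl = 14.1 kN/m; ΣN' = 1479.9 kN/m; ΣW sinα = 643.3 kN/m
Resisting = 14.1 + 1479.9·tan30.2° = 14.1 + 861.3 = 875.5 kN/m
FS = 875.5 / 643.3 = 1.361

FS = 1.36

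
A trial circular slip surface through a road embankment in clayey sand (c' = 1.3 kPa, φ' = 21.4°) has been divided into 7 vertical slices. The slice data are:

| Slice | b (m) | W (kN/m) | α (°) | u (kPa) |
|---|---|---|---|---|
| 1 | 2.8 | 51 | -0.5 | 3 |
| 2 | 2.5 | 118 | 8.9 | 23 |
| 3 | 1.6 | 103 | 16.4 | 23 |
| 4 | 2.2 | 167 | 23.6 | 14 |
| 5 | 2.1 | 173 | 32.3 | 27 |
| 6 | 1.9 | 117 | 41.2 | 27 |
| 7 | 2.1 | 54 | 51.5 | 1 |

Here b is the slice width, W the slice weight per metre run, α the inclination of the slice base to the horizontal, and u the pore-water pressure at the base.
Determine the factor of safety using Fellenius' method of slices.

FS = 0.56

Ordinary method of slices: FS = Σ[c'·Δl_i + (W_i cosα_i − u_i·Δl_i)·tanφ'] / Σ W_i sinα_i, with Δl_i = b_i / cosα_i.
Slice 1: Δl = 2.8/cos(-0.5°) = 2.800 m; N'_1 = 51·cos(-0.5°) − 3·2.800 = 42.6; c'Δl = 3.64; W sinα = -0.4
Slice 2: Δl = 2.5/cos8.9° = 2.530 m; N'_2 = 118·cos8.9° − 23·2.530 = 58.4; c'Δl = 3.29; W sinα = 18.3
Slice 3: Δl = 1.6/cos16.4° = 1.668 m; N'_3 = 103·cos16.4° − 23·1.668 = 60.4; c'Δl = 2.17; W sinα = 29.1
Slice 4: Δl = 2.2/cos23.6° = 2.401 m; N'_4 = 167·cos23.6° − 14·2.401 = 119.4; c'Δl = 3.12; W sinα = 66.9
Slice 5: Δl = 2.1/cos32.3° = 2.484 m; N'_5 = 173·cos32.3° − 27·2.484 = 79.2; c'Δl = 3.23; W sinα = 92.4
Slice 6: Δl = 1.9/cos41.2° = 2.525 m; N'_6 = 117·cos41.2° − 27·2.525 = 19.9; c'Δl = 3.28; W sinα = 77.1
Slice 7: Δl = 2.1/cos51.5° = 3.373 m; N'_7 = 54·cos51.5° − 1·3.373 = 30.2; c'Δl = 4.39; W sinα = 42.3
Σc'Δl = 23.1 kN/m; ΣN' = 410.1 kN/m; ΣW sinα = 325.5 kN/m
Resisting = 23.1 + 410.1·tan21.4° = 23.1 + 160.7 = 183.8 kN/m
FS = 183.8 / 325.5 = 0.565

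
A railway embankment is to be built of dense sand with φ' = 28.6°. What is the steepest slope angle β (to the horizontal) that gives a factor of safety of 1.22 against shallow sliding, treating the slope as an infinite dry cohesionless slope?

β = 24.1°

For an infinite dry cohesionless slope FS = tanφ'/tanβ, so tanβ = tanφ' / FS.
tanβ = tan28.6° / 1.22 = 0.5452 / 1.22 = 0.4469
β = arctan(0.4469) = 24.08°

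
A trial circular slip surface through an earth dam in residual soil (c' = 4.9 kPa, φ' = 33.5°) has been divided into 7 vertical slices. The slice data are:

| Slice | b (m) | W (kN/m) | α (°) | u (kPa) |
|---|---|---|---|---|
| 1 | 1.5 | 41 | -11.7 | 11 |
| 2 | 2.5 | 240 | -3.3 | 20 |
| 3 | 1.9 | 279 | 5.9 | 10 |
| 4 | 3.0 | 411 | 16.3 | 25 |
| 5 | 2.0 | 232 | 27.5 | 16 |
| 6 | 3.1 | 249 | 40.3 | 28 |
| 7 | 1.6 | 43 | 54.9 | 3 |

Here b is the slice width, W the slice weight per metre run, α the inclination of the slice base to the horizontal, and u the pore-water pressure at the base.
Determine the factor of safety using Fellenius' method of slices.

Ordinary method of slices: FS = Σ[c'·Δl_i + (W_i cosα_i − u_i·Δl_i)·tanφ'] / Σ W_i sinα_i, with Δl_i = b_i / cosα_i.
Slice 1: Δl = 1.5/cos(-11.7°) = 1.532 m; N'_1 = 41·cos(-11.7°) − 11·1.532 = 23.3; c'Δl = 7.51; W sinα = -8.3
Slice 2: Δl = 2.5/cos(-3.3°) = 2.504 m; N'_2 = 240·cos(-3.3°) − 20·2.504 = 189.5; c'Δl = 12.27; W sinα = -13.8
Slice 3: Δl = 1.9/cos5.9° = 1.910 m; N'_3 = 279·cos5.9° − 10·1.910 = 258.4; c'Δl = 9.36; W sinα = 28.7
Slice 4: Δl = 3.0/cos16.3° = 3.126 m; N'_4 = 411·cos16.3° − 25·3.126 = 316.3; c'Δl = 15.32; W sinα = 115.4
Slice 5: Δl = 2.0/cos27.5° = 2.255 m; N'_5 = 232·cos27.5° − 16·2.255 = 169.7; c'Δl = 11.05; W sinα = 107.1
Slice 6: Δl = 3.1/cos40.3° = 4.065 m; N'_6 = 249·cos40.3° − 28·4.065 = 76.1; c'Δl = 19.92; W sinα = 161.1
Slice 7: Δl = 1.6/cos54.9° = 2.783 m; N'_7 = 43·cos54.9° − 3·2.783 = 16.4; c'Δl = 13.63; W sinα = 35.2
Σc'Δl = 89.1 kN/m; ΣN' = 1049.8 kN/m; ΣW sinα = 425.3 kN/m
Resisting = 89.1 + 1049.8·tan33.5° = 89.1 + 694.8 = 783.9 kN/m
FS = 783.9 / 425.3 = 1.843

FS = 1.84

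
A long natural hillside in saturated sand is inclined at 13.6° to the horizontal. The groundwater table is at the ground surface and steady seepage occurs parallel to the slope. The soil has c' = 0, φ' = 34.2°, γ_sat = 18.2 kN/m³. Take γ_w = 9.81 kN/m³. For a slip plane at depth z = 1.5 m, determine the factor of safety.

With seepage parallel to the slope and the water table at the surface, the effective normal stress on the slip plane uses the buoyant unit weight γ' = γ_sat − γ_w while the driving shear stress uses γ_sat:
FS = [c' + γ' z cos²β tanφ'] / [γ_sat z sinβ cosβ]
(For c' = 0 this reduces to FS = (γ'/γ_sat)·tanφ'/tanβ.)
γ' = 18.2 − 9.81 = 8.39 kN/m³
Numerator = 0.0 + 8.39·1.5·cos²13.6°·tan34.2° = 0.0 + 8.39·1.5·0.9447·0.6796 = 8.080 kPa
Denominator = 18.2·1.5·sin13.6°·cos13.6° = 18.2·1.5·0.2351·0.9720 = 6.239 kPa
FS = 8.080 / 6.239 = 1.295

FS = 1.29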